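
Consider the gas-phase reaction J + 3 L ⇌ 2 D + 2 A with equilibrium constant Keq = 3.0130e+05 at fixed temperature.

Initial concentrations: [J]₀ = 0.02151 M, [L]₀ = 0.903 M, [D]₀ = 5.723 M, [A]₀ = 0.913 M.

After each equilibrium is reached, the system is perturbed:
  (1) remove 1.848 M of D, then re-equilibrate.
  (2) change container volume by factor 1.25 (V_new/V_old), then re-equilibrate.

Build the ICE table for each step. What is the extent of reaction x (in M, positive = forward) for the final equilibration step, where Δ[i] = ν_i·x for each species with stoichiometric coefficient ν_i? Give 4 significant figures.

Q₀ = 1724 vs Keq = 3.0130e+05 ⇒ Q<K, forward
Step 1:
                  J         L         D         A
  init      0.02151     0.903     5.723     0.913
  Δ        -0.02134  -0.06402   0.04268   0.04268
  eq      1.7063e-04     0.839     5.766    0.9557
  solve Keq expr → x = 0.02134; check Q = 3.0130e+05
Then remove 1.848 M of D.
Step 2:
                  J         L         D         A
  init    1.7063e-04     0.839     3.918    0.9557
  Δ       -9.1738e-05 -2.7521e-04 1.8348e-04 1.8348e-04
  eq      7.8897e-05    0.8387     3.918    0.9559
  solve Keq expr → x = 9.1738e-05; check Q = 3.0130e+05
Then change container volume by factor 1.25 (V_new/V_old).
Step 3:
                  J         L         D         A
  init    6.3117e-05     0.671     3.134    0.7647
  Δ               0         0         0         0
  eq      6.3117e-05     0.671     3.134    0.7647
  solve Keq expr → x = 0; check Q = 3.0130e+05

x = 0 M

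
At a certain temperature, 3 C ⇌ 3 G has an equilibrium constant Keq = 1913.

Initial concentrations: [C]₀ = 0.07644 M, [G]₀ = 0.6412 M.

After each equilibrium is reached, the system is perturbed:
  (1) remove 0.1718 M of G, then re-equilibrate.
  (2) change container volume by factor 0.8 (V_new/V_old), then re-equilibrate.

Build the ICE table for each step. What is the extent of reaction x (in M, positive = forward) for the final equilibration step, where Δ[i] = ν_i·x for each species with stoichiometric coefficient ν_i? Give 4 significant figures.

x = 0 M

Q₀ = 590.2 vs Keq = 1913 ⇒ Q<K, forward
Step 1:
                  C         G
  Initial   0.07644    0.6412
  Change   -0.02294   0.02294
  Equil      0.0535    0.6641
  solve Keq expr → x = 0.007647; check Q = 1913
Then remove 0.1718 M of G.
Step 2:
                  C         G
  Initial    0.0535    0.4923
  Change   -0.01281   0.01281
  Equil     0.04069    0.5051
  solve Keq expr → x = 0.004269; check Q = 1913
Then change container volume by factor 0.8 (V_new/V_old).
Step 3:
                  C         G
  Initial   0.05087    0.6314
  Change          0         0
  Equil     0.05087    0.6314
  solve Keq expr → x = 0; check Q = 1913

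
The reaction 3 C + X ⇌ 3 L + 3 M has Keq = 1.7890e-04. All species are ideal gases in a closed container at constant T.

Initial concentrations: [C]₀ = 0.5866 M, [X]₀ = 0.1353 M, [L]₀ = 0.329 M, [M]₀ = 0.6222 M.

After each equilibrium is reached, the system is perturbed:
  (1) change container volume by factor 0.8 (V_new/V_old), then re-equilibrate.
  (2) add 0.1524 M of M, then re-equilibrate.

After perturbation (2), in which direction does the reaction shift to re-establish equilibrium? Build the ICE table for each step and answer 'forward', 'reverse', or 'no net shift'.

Direction: reverse

Q₀ = 0.3141 vs Keq = 1.7890e-04 ⇒ Q>K, reverse
Step 1:
                   C          X          L          M
  init        0.5866     0.1353      0.329     0.6222
  Δ            0.252    0.08401     -0.252     -0.252
  eq          0.8386     0.2193    0.07698     0.3702
  solve Keq expr → x = -0.08401; check Q = 1.7890e-04
Then change container volume by factor 0.8 (V_new/V_old).
Step 2:
                   C          X          L          M
  init         1.048     0.2741    0.09622     0.4627
  Δ          0.01024   0.003414   -0.01024   -0.01024
  eq           1.059     0.2775    0.08598     0.4525
  solve Keq expr → x = -0.003414; check Q = 1.7890e-04
Then add 0.1524 M of M.
Step 3:
                   C          X          L          M
  init         1.059     0.2775    0.08598     0.6049
  Δ          0.01807   0.006022   -0.01807   -0.01807
  eq           1.077     0.2836    0.06792     0.5868
  solve Keq expr → x = -0.006022; check Q = 1.7890e-04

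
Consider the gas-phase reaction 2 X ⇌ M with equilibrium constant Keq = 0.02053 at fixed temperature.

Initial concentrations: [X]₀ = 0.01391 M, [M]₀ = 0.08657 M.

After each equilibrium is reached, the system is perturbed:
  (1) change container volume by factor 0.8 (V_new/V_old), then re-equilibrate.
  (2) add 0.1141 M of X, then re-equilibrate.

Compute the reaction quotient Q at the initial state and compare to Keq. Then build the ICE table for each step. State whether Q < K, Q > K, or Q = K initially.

Q₀ = 447.4 vs Keq = 0.02053 ⇒ Q>K, reverse
Step 1:
                   X          M
  init       0.01391    0.08657
  Δ           0.1717   -0.08586
  eq          0.1856 7.0747e-04
  solve Keq expr → x = -0.08586; check Q = 0.02053
Then change container volume by factor 0.8 (V_new/V_old).
Step 2:
                   X          M
  init         0.232 8.8434e-04
  Δ       -4.3391e-04 2.1695e-04
  eq          0.2316   0.001101
  solve Keq expr → x = 2.1695e-04; check Q = 0.02053
Then add 0.1141 M of X.
Step 3:
                   X          M
  init        0.3457   0.001101
  Δ         -0.00263   0.001315
  eq          0.3431   0.002416
  solve Keq expr → x = 0.001315; check Q = 0.02053

Q₀ = 447.4; Q > K (proceeds reverse)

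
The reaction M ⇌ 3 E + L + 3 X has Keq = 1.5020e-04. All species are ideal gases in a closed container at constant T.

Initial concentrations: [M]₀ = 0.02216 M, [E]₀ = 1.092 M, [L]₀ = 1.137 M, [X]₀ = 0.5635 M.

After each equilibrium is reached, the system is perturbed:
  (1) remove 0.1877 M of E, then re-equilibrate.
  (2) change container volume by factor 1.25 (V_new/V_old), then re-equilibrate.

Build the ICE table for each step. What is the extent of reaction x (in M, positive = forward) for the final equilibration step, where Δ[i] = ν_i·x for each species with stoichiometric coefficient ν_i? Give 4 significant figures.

x = 0.008282 M

Q₀ = 11.95 vs Keq = 1.5020e-04 ⇒ Q>K, reverse
Step 1:
                  M         E         L         X
  init      0.02216     1.092     1.137    0.5635
  Δ          0.1701   -0.5102   -0.1701   -0.5102
  eq         0.1922    0.5818    0.9669   0.05332
  solve Keq expr → x = -0.1701; check Q = 1.5020e-04
Then remove 0.1877 M of E.
Step 2:
                  M         E         L         X
  init       0.1922    0.3941    0.9669   0.05332
  Δ       -0.006815   0.02044  0.006815   0.02044
  eq         0.1854    0.4146    0.9738   0.07377
  solve Keq expr → x = 0.006815; check Q = 1.5020e-04
Then change container volume by factor 1.25 (V_new/V_old).
Step 3:
                  M         E         L         X
  init       0.1483    0.3317     0.779   0.05901
  Δ       -0.008282   0.02485  0.008282   0.02485
  eq           0.14    0.3565    0.7873   0.08386
  solve Keq expr → x = 0.008282; check Q = 1.5020e-04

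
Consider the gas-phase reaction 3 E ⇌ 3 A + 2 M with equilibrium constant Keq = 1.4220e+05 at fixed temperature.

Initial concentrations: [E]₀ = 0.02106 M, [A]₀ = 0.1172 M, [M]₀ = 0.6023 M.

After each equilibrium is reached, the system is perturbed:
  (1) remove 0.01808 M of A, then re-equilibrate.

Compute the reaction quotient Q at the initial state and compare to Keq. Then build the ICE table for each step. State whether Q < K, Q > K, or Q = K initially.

Q₀ = 62.52 vs Keq = 1.4220e+05 ⇒ Q<K, forward
Step 1:
                    E           A           M
  I           0.02106      0.1172      0.6023
  C          -0.01917     0.01917     0.01278
  E           0.00189      0.1364      0.6151
  solve Keq expr → x = 0.00639; check Q = 1.4220e+05
Then remove 0.01808 M of A.
Step 2:
                    E           A           M
  I           0.00189      0.1183      0.6151
  C       -2.4681e-04  2.4681e-04  1.6454e-04
  E          0.001643      0.1185      0.6152
  solve Keq expr → x = 8.2271e-05; check Q = 1.4220e+05

Q₀ = 62.52; Q < K (proceeds forward)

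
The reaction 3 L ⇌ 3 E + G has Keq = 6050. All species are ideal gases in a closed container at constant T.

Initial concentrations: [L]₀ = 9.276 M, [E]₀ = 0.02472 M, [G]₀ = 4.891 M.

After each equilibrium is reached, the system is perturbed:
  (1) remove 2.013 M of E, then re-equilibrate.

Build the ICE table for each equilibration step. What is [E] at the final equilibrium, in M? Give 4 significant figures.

Q₀ = 9.2568e-08 vs Keq = 6050 ⇒ Q<K, forward
Step 1:
                   L          E          G
  init         9.276    0.02472      4.891
  Δ           -8.367      8.367      2.789
  eq          0.9087      8.392       7.68
  solve Keq expr → x = 2.789; check Q = 6050
Then remove 2.013 M of E.
Step 2:
                   L          E          G
  init        0.9087      6.379       7.68
  Δ          -0.1949     0.1949    0.06495
  eq          0.7138      6.574      7.745
  solve Keq expr → x = 0.06495; check Q = 6050

[E]_eq = 6.574 M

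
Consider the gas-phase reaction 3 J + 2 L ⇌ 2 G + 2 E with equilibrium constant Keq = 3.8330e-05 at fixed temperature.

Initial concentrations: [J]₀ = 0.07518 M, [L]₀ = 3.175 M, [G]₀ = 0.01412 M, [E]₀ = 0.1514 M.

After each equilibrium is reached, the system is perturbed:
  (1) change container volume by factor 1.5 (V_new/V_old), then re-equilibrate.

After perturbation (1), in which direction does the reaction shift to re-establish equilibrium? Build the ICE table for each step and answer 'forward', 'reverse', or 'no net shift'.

Q₀ = 0.001067 vs Keq = 3.8330e-05 ⇒ Q>K, reverse
Step 1:
                  J         L         G         E
  Initial   0.07518     3.175   0.01412    0.1514
  Change    0.01546   0.01031  -0.01031  -0.01031
  Equil     0.09064     3.185  0.003814    0.1411
  solve Keq expr → x = -0.005153; check Q = 3.8330e-05
Then change container volume by factor 1.5 (V_new/V_old).
Step 2:
                  J         L         G         E
  Initial   0.06043     2.124  0.002543   0.09406
  Change  6.3567e-04 4.2378e-04 -4.2378e-04 -4.2378e-04
  Equil     0.06106     2.124  0.002119   0.09364
  solve Keq expr → x = -2.1189e-04; check Q = 3.8330e-05

Direction: reverse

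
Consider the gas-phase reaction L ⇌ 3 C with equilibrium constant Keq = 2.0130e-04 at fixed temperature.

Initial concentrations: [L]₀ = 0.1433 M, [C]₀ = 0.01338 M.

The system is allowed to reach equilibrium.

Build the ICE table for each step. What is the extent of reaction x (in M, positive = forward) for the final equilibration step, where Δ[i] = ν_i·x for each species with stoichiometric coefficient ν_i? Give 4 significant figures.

Q₀ = 1.6716e-05 vs Keq = 2.0130e-04 ⇒ Q<K, forward
Step 1:
                  L         C
  Initial    0.1433   0.01338
  Change  -0.005627   0.01688
  Equil      0.1377   0.03026
  solve Keq expr → x = 0.005627; check Q = 2.0130e-04

x = 0.005627 M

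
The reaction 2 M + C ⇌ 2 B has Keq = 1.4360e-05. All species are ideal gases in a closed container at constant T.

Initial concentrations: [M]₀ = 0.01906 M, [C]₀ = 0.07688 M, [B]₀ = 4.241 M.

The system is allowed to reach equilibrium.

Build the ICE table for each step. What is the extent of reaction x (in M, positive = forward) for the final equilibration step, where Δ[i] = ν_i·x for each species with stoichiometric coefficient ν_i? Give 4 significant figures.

Q₀ = 6.4399e+05 vs Keq = 1.4360e-05 ⇒ Q>K, reverse
Step 1:
                   M          C          B
  init       0.01906    0.07688      4.241
  Δ            4.217      2.109     -4.217
  eq           4.236      2.186    0.02373
  solve Keq expr → x = -2.109; check Q = 1.4360e-05

x = -2.109 M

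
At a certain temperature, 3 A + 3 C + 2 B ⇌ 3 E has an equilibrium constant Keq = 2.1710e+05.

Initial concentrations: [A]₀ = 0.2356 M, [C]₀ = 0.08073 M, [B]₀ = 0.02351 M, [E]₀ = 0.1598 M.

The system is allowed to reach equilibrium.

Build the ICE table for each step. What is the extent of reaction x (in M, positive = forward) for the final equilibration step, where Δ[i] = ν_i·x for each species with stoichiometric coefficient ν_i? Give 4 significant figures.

Q₀ = 1.0730e+06 vs Keq = 2.1710e+05 ⇒ Q>K, reverse
Step 1:
                  A         C         B         E
  Initial    0.2356   0.08073   0.02351    0.1598
  Change    0.01401   0.01401  0.009341  -0.01401
  Equil      0.2496   0.09474   0.03285    0.1458
  solve Keq expr → x = -0.00467; check Q = 2.1710e+05

x = -0.00467 M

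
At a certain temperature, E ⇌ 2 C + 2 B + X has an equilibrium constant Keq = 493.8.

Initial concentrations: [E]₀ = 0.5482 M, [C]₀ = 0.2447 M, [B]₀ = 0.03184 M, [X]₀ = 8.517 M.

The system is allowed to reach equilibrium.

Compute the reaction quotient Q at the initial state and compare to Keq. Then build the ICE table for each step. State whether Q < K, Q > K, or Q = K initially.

Q₀ = 9.4311e-04 vs Keq = 493.8 ⇒ Q<K, forward
Step 1:
                  E         C         B         X
  Initial    0.5482    0.2447   0.03184     8.517
  Change    -0.5147     1.029     1.029    0.5147
  Equil     0.03345     1.274     1.061     9.032
  solve Keq expr → x = 0.5147; check Q = 493.8

Q₀ = 9.4311e-04; Q < K (proceeds forward)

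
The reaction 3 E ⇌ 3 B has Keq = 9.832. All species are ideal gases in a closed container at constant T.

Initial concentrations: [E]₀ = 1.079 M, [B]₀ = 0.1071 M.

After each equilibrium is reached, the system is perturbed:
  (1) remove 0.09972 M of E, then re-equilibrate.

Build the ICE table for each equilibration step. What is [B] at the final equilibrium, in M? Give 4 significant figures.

Q₀ = 9.7792e-04 vs Keq = 9.832 ⇒ Q<K, forward
Step 1:
                  E         B
  I           1.079    0.1071
  C         -0.7015    0.7015
  E          0.3775    0.8086
  solve Keq expr → x = 0.2338; check Q = 9.832
Then remove 0.09972 M of E.
Step 2:
                  E         B
  I          0.2777    0.8086
  C         0.06799  -0.06799
  E          0.3457    0.7407
  solve Keq expr → x = -0.02266; check Q = 9.832

[B]_eq = 0.7407 M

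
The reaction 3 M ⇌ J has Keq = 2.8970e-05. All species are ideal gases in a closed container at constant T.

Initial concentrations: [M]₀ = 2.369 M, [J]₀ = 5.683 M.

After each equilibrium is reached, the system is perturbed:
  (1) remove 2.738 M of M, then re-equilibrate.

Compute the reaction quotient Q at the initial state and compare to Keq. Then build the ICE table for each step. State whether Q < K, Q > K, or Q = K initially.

Q₀ = 0.4274 vs Keq = 2.8970e-05 ⇒ Q>K, reverse
Step 1:
                    M           J
  init          2.369       5.683
  Δ             16.47      -5.489
  eq            18.84      0.1936
  solve Keq expr → x = -5.489; check Q = 2.8970e-05
Then remove 2.738 M of M.
Step 2:
                    M           J
  init           16.1      0.1936
  Δ            0.2043     -0.0681
  eq             16.3      0.1255
  solve Keq expr → x = -0.0681; check Q = 2.8970e-05

Q₀ = 0.4274; Q > K (proceeds reverse)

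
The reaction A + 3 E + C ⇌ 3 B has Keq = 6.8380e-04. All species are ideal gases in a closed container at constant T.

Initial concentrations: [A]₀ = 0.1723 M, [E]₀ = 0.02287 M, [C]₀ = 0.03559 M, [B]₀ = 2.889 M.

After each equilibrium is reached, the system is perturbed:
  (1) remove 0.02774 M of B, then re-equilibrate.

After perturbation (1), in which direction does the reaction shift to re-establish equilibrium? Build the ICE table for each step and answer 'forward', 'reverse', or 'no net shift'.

Direction: forward

Q₀ = 3.2872e+08 vs Keq = 6.8380e-04 ⇒ Q>K, reverse
Step 1:
                   A          E          C          B
  Initial     0.1723    0.02287    0.03559      2.889
  Change      0.8851      2.655     0.8851     -2.655
  Equil        1.057      2.678     0.9206     0.2338
  solve Keq expr → x = -0.8851; check Q = 6.8380e-04
Then remove 0.02774 M of B.
Step 2:
                   A          E          C          B
  Initial      1.057      2.678     0.9206     0.2061
  Change   -0.008113   -0.02434  -0.008113    0.02434
  Equil        1.049      2.654     0.9125     0.2304
  solve Keq expr → x = 0.008113; check Q = 6.8380e-04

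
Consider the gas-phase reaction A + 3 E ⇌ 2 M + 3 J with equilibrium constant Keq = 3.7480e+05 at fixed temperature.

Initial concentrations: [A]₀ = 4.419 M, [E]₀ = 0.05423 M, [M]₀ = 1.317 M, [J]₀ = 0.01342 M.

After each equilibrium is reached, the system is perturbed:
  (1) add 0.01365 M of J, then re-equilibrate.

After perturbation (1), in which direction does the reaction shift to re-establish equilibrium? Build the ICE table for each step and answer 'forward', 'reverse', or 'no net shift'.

Q₀ = 0.005948 vs Keq = 3.7480e+05 ⇒ Q<K, forward
Step 1:
                   A          E          M          J
  Initial      4.419    0.05423      1.317    0.01342
  Change    -0.01785   -0.05354    0.03569    0.05354
  Equil        4.401 6.9312e-04      1.353    0.06696
  solve Keq expr → x = 0.01785; check Q = 3.7480e+05
Then add 0.01365 M of J.
Step 2:
                   A          E          M          J
  Initial      4.401 6.9312e-04      1.353    0.08061
  Change  4.6604e-05 1.3981e-04 -9.3208e-05 -1.3981e-04
  Equil        4.401 8.3293e-04      1.353    0.08047
  solve Keq expr → x = -4.6604e-05; check Q = 3.7480e+05

Direction: reverse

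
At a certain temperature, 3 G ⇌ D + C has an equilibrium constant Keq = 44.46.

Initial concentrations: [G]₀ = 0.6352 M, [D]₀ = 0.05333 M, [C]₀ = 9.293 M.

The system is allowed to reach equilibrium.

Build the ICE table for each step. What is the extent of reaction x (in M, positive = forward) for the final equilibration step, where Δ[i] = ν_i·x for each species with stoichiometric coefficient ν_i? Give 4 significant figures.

Q₀ = 1.934 vs Keq = 44.46 ⇒ Q<K, forward
Step 1:
                   G          D          C
  Initial     0.6352    0.05333      9.293
  Change     -0.3133     0.1044     0.1044
  Equil       0.3219     0.1578      9.397
  solve Keq expr → x = 0.1044; check Q = 44.46

x = 0.1044 M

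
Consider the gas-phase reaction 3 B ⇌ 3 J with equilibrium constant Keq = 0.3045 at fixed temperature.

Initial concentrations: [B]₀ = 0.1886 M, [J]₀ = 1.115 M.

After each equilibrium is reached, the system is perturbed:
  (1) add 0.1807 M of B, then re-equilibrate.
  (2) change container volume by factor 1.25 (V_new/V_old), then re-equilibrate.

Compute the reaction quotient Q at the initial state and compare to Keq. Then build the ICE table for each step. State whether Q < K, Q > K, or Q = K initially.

Q₀ = 206.6 vs Keq = 0.3045 ⇒ Q>K, reverse
Step 1:
                    B           J
  I            0.1886       1.115
  C            0.5907     -0.5907
  E            0.7793      0.5243
  solve Keq expr → x = -0.1969; check Q = 0.3045
Then add 0.1807 M of B.
Step 2:
                    B           J
  I              0.96      0.5243
  C          -0.07268     0.07268
  E            0.8873       0.597
  solve Keq expr → x = 0.02423; check Q = 0.3045
Then change container volume by factor 1.25 (V_new/V_old).
Step 3:
                    B           J
  I            0.7099      0.4776
  C                 0           0
  E            0.7099      0.4776
  solve Keq expr → x = 0; check Q = 0.3045

Q₀ = 206.6; Q > K (proceeds reverse)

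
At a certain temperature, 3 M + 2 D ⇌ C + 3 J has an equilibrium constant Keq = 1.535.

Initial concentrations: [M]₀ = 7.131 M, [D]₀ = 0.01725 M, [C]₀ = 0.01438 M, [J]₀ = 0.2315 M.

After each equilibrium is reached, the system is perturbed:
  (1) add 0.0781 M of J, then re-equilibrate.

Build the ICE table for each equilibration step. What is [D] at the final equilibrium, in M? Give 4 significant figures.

Q₀ = 0.001653 vs Keq = 1.535 ⇒ Q<K, forward
Step 1:
                  M         D         C         J
  Initial     7.131   0.01725   0.01438    0.2315
  Change   -0.02463  -0.01642   0.00821   0.02463
  Equil       7.106 8.3008e-04   0.02259    0.2561
  solve Keq expr → x = 0.00821; check Q = 1.535
Then add 0.0781 M of J.
Step 2:
                  M         D         C         J
  Initial     7.106 8.3008e-04   0.02259    0.3342
  Change  5.9754e-04 3.9836e-04 -1.9918e-04 -5.9754e-04
  Equil       7.107  0.001228   0.02239    0.3336
  solve Keq expr → x = -1.9918e-04; check Q = 1.535

[D]_eq = 0.001228 M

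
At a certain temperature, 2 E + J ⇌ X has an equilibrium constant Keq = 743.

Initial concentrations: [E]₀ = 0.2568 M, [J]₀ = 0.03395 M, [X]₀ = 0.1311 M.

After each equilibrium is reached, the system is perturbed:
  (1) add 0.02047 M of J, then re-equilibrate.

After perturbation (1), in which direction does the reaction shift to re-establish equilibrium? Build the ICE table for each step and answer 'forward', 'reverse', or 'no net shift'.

Q₀ = 58.56 vs Keq = 743 ⇒ Q<K, forward
Step 1:
                   E          J          X
  init        0.2568    0.03395     0.1311
  Δ         -0.05712   -0.02856    0.02856
  eq          0.1997   0.005389     0.1597
  solve Keq expr → x = 0.02856; check Q = 743
Then add 0.02047 M of J.
Step 2:
                   E          J          X
  init        0.1997    0.02586     0.1597
  Δ         -0.03431   -0.01716    0.01716
  eq          0.1654   0.008703     0.1768
  solve Keq expr → x = 0.01716; check Q = 743

Direction: forward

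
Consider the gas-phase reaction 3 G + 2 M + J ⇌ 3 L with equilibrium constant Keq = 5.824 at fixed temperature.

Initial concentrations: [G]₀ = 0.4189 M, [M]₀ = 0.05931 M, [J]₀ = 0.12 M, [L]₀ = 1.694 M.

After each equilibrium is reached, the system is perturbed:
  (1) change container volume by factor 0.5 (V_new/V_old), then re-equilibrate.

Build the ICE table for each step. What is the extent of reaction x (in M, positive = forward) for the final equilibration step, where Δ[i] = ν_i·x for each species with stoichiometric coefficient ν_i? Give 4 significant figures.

x = 0.1444 M

Q₀ = 1.5667e+05 vs Keq = 5.824 ⇒ Q>K, reverse
Step 1:
                   G          M          J          L
  I           0.4189    0.05931       0.12      1.694
  C           0.7228     0.4819     0.2409    -0.7228
  E            1.142     0.5412     0.3609     0.9712
  solve Keq expr → x = -0.2409; check Q = 5.824
Then change container volume by factor 0.5 (V_new/V_old).
Step 2:
                   G          M          J          L
  I            2.283      1.082     0.7219      1.942
  C          -0.4333    -0.2889    -0.1444     0.4333
  E             1.85     0.7935     0.5774      2.376
  solve Keq expr → x = 0.1444; check Q = 5.824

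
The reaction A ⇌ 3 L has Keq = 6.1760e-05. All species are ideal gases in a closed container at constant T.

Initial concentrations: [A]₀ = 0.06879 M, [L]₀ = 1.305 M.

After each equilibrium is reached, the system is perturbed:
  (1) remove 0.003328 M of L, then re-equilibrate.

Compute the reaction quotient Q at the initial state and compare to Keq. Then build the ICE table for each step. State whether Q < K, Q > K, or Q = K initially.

Q₀ = 32.31 vs Keq = 6.1760e-05 ⇒ Q>K, reverse
Step 1:
                   A          L
  init       0.06879      1.305
  Δ           0.4246     -1.274
  eq          0.4934    0.03123
  solve Keq expr → x = -0.4246; check Q = 6.1760e-05
Then remove 0.003328 M of L.
Step 2:
                   A          L
  init        0.4934    0.02791
  Δ        -0.001102   0.003305
  eq          0.4923    0.03121
  solve Keq expr → x = 0.001102; check Q = 6.1760e-05

Q₀ = 32.31; Q > K (proceeds reverse)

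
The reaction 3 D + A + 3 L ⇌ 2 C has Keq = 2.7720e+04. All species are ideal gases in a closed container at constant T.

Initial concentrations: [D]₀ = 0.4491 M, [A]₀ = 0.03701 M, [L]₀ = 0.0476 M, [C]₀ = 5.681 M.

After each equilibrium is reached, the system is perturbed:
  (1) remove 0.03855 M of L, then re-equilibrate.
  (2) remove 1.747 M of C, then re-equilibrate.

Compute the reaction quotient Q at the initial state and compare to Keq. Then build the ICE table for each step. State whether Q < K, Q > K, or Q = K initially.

Q₀ = 8.9265e+07; Q > K (proceeds reverse)

Q₀ = 8.9265e+07 vs Keq = 2.7720e+04 ⇒ Q>K, reverse
Step 1:
                    D           A           L           C
  init         0.4491     0.03701      0.0476       5.681
  Δ            0.2507     0.08357      0.2507     -0.1671
  eq           0.6998      0.1206      0.2983       5.514
  solve Keq expr → x = -0.08357; check Q = 2.7720e+04
Then remove 0.03855 M of L.
Step 2:
                    D           A           L           C
  init         0.6998      0.1206      0.2597       5.514
  Δ           0.02279    0.007598     0.02279     -0.0152
  eq           0.7226      0.1282      0.2825       5.499
  solve Keq expr → x = -0.007598; check Q = 2.7720e+04
Then remove 1.747 M of C.
Step 3:
                    D           A           L           C
  init         0.7226      0.1282      0.2825       3.752
  Δ          -0.04059    -0.01353    -0.04059     0.02706
  eq            0.682      0.1146       0.242       3.779
  solve Keq expr → x = 0.01353; check Q = 2.7720e+04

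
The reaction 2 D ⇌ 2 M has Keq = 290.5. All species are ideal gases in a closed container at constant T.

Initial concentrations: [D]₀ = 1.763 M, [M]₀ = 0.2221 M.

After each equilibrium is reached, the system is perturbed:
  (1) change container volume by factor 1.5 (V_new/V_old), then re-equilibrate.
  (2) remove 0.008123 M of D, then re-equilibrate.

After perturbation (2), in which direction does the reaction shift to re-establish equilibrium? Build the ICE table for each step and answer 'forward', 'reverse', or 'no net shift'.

Direction: reverse

Q₀ = 0.01587 vs Keq = 290.5 ⇒ Q<K, forward
Step 1:
                    D           M
  I             1.763      0.2221
  C            -1.653       1.653
  E              0.11       1.875
  solve Keq expr → x = 0.8265; check Q = 290.5
Then change container volume by factor 1.5 (V_new/V_old).
Step 2:
                    D           M
  I           0.07334        1.25
  C                 0           0
  E           0.07334        1.25
  solve Keq expr → x = 0; check Q = 290.5
Then remove 0.008123 M of D.
Step 3:
                    D           M
  I           0.06522        1.25
  C          0.007673   -0.007673
  E           0.07289       1.242
  solve Keq expr → x = -0.003836; check Q = 290.5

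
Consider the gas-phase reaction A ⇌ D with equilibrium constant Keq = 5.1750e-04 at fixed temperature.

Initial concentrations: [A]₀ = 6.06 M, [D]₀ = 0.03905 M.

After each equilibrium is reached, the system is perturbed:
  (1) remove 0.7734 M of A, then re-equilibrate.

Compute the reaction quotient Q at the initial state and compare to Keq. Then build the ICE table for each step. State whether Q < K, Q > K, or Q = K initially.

Q₀ = 0.006444; Q > K (proceeds reverse)

Q₀ = 0.006444 vs Keq = 5.1750e-04 ⇒ Q>K, reverse
Step 1:
                  A         D
  Initial      6.06   0.03905
  Change     0.0359   -0.0359
  Equil       6.096  0.003155
  solve Keq expr → x = -0.0359; check Q = 5.1750e-04
Then remove 0.7734 M of A.
Step 2:
                  A         D
  Initial     5.322  0.003155
  Change  4.0003e-04 -4.0003e-04
  Equil       5.323  0.002755
  solve Keq expr → x = -4.0003e-04; check Q = 5.1750e-04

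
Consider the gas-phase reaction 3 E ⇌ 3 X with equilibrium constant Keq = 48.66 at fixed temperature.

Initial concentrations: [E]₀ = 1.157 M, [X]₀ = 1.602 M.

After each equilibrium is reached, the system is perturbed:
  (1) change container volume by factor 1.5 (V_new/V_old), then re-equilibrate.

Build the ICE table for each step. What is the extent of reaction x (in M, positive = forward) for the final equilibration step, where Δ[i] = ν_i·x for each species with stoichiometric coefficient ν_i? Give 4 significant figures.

x = 0 M

Q₀ = 2.655 vs Keq = 48.66 ⇒ Q<K, forward
Step 1:
                  E         X
  I           1.157     1.602
  C         -0.5638    0.5638
  E          0.5932     2.166
  solve Keq expr → x = 0.1879; check Q = 48.66
Then change container volume by factor 1.5 (V_new/V_old).
Step 2:
                  E         X
  I          0.3955     1.444
  C               0         0
  E          0.3955     1.444
  solve Keq expr → x = 0; check Q = 48.66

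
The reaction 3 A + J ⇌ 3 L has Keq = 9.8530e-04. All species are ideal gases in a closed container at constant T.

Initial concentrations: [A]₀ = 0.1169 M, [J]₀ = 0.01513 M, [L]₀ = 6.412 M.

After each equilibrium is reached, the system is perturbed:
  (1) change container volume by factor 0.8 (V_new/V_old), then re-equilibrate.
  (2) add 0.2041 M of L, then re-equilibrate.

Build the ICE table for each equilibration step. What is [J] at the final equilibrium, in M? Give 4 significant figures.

[J]_eq = 2.43 M

Q₀ = 1.0907e+07 vs Keq = 9.8530e-04 ⇒ Q>K, reverse
Step 1:
                  A         J         L
  init       0.1169   0.01513     6.412
  Δ           5.694     1.898    -5.694
  eq          5.811     1.913    0.7178
  solve Keq expr → x = -1.898; check Q = 9.8530e-04
Then change container volume by factor 0.8 (V_new/V_old).
Step 2:
                  A         J         L
  init        7.264     2.391    0.8973
  Δ        -0.05883  -0.01961   0.05883
  eq          7.205     2.372    0.9561
  solve Keq expr → x = 0.01961; check Q = 9.8530e-04
Then add 0.2041 M of L.
Step 3:
                  A         J         L
  init        7.205     2.372      1.16
  Δ          0.1732   0.05774   -0.1732
  eq          7.378      2.43     0.987
  solve Keq expr → x = -0.05774; check Q = 9.8530e-04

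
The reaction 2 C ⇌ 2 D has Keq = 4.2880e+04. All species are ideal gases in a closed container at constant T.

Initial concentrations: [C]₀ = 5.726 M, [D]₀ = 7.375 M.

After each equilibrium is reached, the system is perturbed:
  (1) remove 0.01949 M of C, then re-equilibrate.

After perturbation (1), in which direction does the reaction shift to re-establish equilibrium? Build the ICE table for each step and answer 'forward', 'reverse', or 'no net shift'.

Q₀ = 1.659 vs Keq = 4.2880e+04 ⇒ Q<K, forward
Step 1:
                  C         D
  I           5.726     7.375
  C          -5.663     5.663
  E         0.06296     13.04
  solve Keq expr → x = 2.832; check Q = 4.2880e+04
Then remove 0.01949 M of C.
Step 2:
                  C         D
  I         0.04347     13.04
  C          0.0194   -0.0194
  E         0.06287     13.02
  solve Keq expr → x = -0.009698; check Q = 4.2880e+04

Direction: reverse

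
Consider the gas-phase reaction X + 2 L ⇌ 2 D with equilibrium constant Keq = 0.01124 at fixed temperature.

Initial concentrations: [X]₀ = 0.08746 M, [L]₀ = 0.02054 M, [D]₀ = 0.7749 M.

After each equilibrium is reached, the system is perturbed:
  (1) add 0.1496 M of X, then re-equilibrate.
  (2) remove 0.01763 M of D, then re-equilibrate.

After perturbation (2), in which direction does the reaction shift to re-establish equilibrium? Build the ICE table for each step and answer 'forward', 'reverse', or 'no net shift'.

Direction: forward

Q₀ = 1.6274e+04 vs Keq = 0.01124 ⇒ Q>K, reverse
Step 1:
                    X           L           D
  Initial     0.08746     0.02054      0.7749
  Change       0.3611      0.7222     -0.7222
  Equil        0.4485      0.7427     0.05274
  solve Keq expr → x = -0.3611; check Q = 0.01124
Then add 0.1496 M of X.
Step 2:
                    X           L           D
  Initial      0.5981      0.7427     0.05274
  Change    -0.003686   -0.007372    0.007372
  Equil        0.5945      0.7353     0.06011
  solve Keq expr → x = 0.003686; check Q = 0.01124
Then remove 0.01763 M of D.
Step 3:
                    X           L           D
  Initial      0.5945      0.7353     0.04248
  Change    -0.007966    -0.01593     0.01593
  Equil        0.5865      0.7194     0.05841
  solve Keq expr → x = 0.007966; check Q = 0.01124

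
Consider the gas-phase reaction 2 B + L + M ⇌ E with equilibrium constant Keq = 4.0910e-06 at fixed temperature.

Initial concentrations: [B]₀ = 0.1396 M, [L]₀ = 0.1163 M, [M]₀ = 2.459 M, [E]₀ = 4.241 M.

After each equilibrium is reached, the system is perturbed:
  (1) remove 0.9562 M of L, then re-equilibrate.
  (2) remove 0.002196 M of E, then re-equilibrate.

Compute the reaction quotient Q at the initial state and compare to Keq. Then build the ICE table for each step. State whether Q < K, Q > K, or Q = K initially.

Q₀ = 761 vs Keq = 4.0910e-06 ⇒ Q>K, reverse
Step 1:
                    B           L           M           E
  init         0.1396      0.1163       2.459       4.241
  Δ             8.464       4.232       4.232      -4.232
  eq            8.604       4.348       6.691    0.008812
  solve Keq expr → x = -4.232; check Q = 4.0910e-06
Then remove 0.9562 M of L.
Step 2:
                    B           L           M           E
  init          8.604       3.392       6.691    0.008812
  Δ          0.003851    0.001926    0.001926   -0.001926
  eq            8.608       3.394       6.693    0.006886
  solve Keq expr → x = -0.001926; check Q = 4.0910e-06
Then remove 0.002196 M of E.
Step 3:
                    B           L           M           E
  init          8.608       3.394       6.693     0.00469
  Δ         -0.004365   -0.002182   -0.002182    0.002182
  eq            8.603       3.392       6.691    0.006873
  solve Keq expr → x = 0.002182; check Q = 4.0910e-06

Q₀ = 761; Q > K (proceeds reverse)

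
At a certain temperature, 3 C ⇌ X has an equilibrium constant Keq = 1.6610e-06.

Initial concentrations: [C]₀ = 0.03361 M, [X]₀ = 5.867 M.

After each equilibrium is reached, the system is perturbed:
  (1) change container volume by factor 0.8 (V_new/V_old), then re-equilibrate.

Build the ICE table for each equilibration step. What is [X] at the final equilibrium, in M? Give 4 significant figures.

[X]_eq = 0.01766 M

Q₀ = 1.5453e+05 vs Keq = 1.6610e-06 ⇒ Q>K, reverse
Step 1:
                  C         X
  init      0.03361     5.867
  Δ           17.57    -5.858
  eq          17.61  0.009067
  solve Keq expr → x = -5.858; check Q = 1.6610e-06
Then change container volume by factor 0.8 (V_new/V_old).
Step 2:
                  C         X
  init        22.01   0.01133
  Δ        -0.01899  0.006329
  eq          21.99   0.01766
  solve Keq expr → x = 0.006329; check Q = 1.6610e-06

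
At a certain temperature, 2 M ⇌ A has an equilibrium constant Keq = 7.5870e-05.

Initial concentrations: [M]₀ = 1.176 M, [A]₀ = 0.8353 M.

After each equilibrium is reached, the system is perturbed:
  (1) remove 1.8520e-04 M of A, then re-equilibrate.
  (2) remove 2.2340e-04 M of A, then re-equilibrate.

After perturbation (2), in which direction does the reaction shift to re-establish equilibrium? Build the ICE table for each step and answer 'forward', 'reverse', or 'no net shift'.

Direction: forward

Q₀ = 0.604 vs Keq = 7.5870e-05 ⇒ Q>K, reverse
Step 1:
                  M         A
  init        1.176    0.8353
  Δ           1.669   -0.8347
  eq          2.845 6.1425e-04
  solve Keq expr → x = -0.8347; check Q = 7.5870e-05
Then remove 1.8520e-04 M of A.
Step 2:
                  M         A
  init        2.845 4.2905e-04
  Δ       -3.7008e-04 1.8504e-04
  eq          2.845 6.1409e-04
  solve Keq expr → x = 1.8504e-04; check Q = 7.5870e-05
Then remove 2.2340e-04 M of A.
Step 3:
                  M         A
  init        2.845 3.9069e-04
  Δ       -4.4641e-04 2.2321e-04
  eq          2.845 6.1390e-04
  solve Keq expr → x = 2.2321e-04; check Q = 7.5870e-05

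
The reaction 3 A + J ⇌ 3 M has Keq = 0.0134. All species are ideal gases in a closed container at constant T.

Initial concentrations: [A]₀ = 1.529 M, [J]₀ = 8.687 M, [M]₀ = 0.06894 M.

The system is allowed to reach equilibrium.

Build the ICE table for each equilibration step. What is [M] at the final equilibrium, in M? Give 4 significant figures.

[M]_eq = 0.5222 M

Q₀ = 1.0552e-05 vs Keq = 0.0134 ⇒ Q<K, forward
Step 1:
                    A           J           M
  I             1.529       8.687     0.06894
  C           -0.4533     -0.1511      0.4533
  E             1.076       8.536      0.5222
  solve Keq expr → x = 0.1511; check Q = 0.0134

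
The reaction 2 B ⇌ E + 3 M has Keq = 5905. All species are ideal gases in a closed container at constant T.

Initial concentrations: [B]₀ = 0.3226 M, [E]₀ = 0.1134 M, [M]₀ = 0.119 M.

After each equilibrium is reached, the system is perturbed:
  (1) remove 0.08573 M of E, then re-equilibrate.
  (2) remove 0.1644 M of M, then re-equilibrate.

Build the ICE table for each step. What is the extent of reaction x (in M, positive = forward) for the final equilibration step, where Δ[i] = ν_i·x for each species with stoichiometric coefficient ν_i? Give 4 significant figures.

Q₀ = 0.001836 vs Keq = 5905 ⇒ Q<K, forward
Step 1:
                  B         E         M
  I          0.3226    0.1134     0.119
  C         -0.3195    0.1597    0.4792
  E        0.003146    0.2731    0.5982
  solve Keq expr → x = 0.1597; check Q = 5905
Then remove 0.08573 M of E.
Step 2:
                  B         E         M
  I        0.003146    0.1874    0.5982
  C       -5.3309e-04 2.6655e-04 7.9964e-04
  E        0.002613    0.1877     0.599
  solve Keq expr → x = 2.6655e-04; check Q = 5905
Then remove 0.1644 M of M.
Step 3:
                  B         E         M
  I        0.002613    0.1877    0.4346
  C       -9.8791e-04 4.9395e-04  0.001482
  E        0.001625    0.1882    0.4361
  solve Keq expr → x = 4.9395e-04; check Q = 5905

x = 4.9395e-04 M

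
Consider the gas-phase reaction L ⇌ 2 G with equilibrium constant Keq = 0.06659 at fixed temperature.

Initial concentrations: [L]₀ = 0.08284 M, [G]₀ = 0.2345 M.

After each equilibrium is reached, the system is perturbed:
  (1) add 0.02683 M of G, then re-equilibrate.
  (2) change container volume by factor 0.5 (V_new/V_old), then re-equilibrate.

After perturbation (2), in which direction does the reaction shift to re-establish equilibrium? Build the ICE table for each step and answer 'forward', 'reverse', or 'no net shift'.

Q₀ = 0.6638 vs Keq = 0.06659 ⇒ Q>K, reverse
Step 1:
                    L           G
  init        0.08284      0.2345
  Δ           0.06726     -0.1345
  eq           0.1501     0.09998
  solve Keq expr → x = -0.06726; check Q = 0.06659
Then add 0.02683 M of G.
Step 2:
                    L           G
  init         0.1501      0.1268
  Δ           0.01153    -0.02306
  eq           0.1616      0.1037
  solve Keq expr → x = -0.01153; check Q = 0.06659
Then change container volume by factor 0.5 (V_new/V_old).
Step 3:
                    L           G
  init         0.3233      0.2075
  Δ           0.02735    -0.05469
  eq           0.3506      0.1528
  solve Keq expr → x = -0.02735; check Q = 0.06659

Direction: reverse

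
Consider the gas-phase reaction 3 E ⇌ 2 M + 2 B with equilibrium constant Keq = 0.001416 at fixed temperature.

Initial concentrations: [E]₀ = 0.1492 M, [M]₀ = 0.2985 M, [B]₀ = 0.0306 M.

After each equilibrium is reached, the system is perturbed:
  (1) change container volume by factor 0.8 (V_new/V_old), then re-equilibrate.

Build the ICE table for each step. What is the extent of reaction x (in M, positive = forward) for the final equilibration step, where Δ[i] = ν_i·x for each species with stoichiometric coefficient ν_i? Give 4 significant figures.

x = -5.9135e-04 M

Q₀ = 0.02512 vs Keq = 0.001416 ⇒ Q>K, reverse
Step 1:
                  E         M         B
  init       0.1492    0.2985    0.0306
  Δ         0.03045   -0.0203   -0.0203
  eq         0.1797    0.2782    0.0103
  solve Keq expr → x = -0.01015; check Q = 0.001416
Then change container volume by factor 0.8 (V_new/V_old).
Step 2:
                  E         M         B
  init       0.2246    0.3477   0.01287
  Δ        0.001774 -0.001183 -0.001183
  eq         0.2263    0.3466   0.01169
  solve Keq expr → x = -5.9135e-04; check Q = 0.001416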